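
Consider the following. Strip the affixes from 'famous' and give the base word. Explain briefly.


Remove suffix '-ous' from 'famous' to get root 'fame'.

fame


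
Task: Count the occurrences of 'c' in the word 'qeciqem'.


Letter 'c' in 'qeciqem': found at position(s) 3 = 1 occurrence(s).

1


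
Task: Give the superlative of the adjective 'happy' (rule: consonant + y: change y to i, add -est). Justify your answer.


Apply superlative formation (consonant + y: change y to i, add -est): 'happy' -> 'happiest'.

happiest


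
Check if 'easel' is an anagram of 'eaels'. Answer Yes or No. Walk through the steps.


Sorted letters of 'easel': 'aeels'
Sorted letters of 'eaels': 'aeels'
They match.

Yes


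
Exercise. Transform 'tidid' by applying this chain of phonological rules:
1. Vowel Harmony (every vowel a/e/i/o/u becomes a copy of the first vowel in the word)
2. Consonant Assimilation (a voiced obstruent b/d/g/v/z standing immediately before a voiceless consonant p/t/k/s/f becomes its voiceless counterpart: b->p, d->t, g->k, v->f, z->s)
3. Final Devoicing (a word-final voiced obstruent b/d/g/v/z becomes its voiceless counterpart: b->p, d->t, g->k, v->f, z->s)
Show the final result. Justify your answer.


Starting form: 'tidid'
Rule 1: Vowel Harmony: all vowels already match. No change.
Rule 2: Consonant Assimilation: no voiced obstruent (b/d/g/v/z) stands immediately before a voiceless consonant (p/t/k/s/f). No change.
Rule 3: Final Devoicing: word-final voiced obstruent 'd' becomes voiceless 't'. 'tidid' -> 'tidit'
Final form: 'tidit'

tidit


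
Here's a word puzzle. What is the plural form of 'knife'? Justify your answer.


Apply rule: Change -fe to -ves. 'knife' becomes 'knives'.

knives


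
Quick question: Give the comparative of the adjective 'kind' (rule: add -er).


Apply comparative formation (add -er): 'kind' -> 'kinder'.

kinder


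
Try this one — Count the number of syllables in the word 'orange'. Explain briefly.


Break 'orange' into syllables: or-ange -> or | ange = 2 syllables

2 syllables


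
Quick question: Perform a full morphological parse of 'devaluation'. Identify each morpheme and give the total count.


Step 1: Identify prefix: 'de' (meaning: reverse/remove)
Step 2: Identify root: 'value'
Step 3: Identify suffix(es): 'ation'
Decomposition: de- (prefix: reverse/remove) + value (root) + -ation (suffix: act of)
Total morphemes: 3

3 morphemes (de- (prefix: reverse/remove) + value (root) + -ation (suffix: act of))


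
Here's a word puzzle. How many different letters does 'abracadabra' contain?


Unique letters in 'abracadabra': {a, b, c, d, r} = 5 distinct letters.

5


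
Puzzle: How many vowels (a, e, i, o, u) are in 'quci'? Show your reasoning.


Vowels in 'quci': u, i = 2 vowels.

2


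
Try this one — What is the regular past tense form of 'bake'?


Apply rule: Add -d (word ends in -e). 'bake' becomes 'baked'.

baked


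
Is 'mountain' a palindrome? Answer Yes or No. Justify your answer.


Forward: 'mountain'
Reversed: 'niatnuom'
They differ.

No


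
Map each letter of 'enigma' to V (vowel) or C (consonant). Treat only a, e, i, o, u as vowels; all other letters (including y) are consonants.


Letter mapping: e = V, n = C, i = V, g = C, m = C, a = V.

VCVCCV


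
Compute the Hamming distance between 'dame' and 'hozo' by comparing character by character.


Alignment:
Position 1: 'd' vs 'h' = DIFFER
Position 2: 'a' vs 'o' = DIFFER
Position 3: 'm' vs 'z' = DIFFER
Position 4: 'e' vs 'o' = DIFFER
Total differences: 4

4


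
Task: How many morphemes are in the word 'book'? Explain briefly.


Decomposition: book (free morpheme) = 1 morpheme(s)

1 morphemes


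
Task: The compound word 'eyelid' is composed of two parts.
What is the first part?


Split 'eyelid' into 'eye' + 'lid'. The first part is 'eye'.

eye


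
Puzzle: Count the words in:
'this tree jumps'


Split into words: this | tree | jumps = 3 words.

3


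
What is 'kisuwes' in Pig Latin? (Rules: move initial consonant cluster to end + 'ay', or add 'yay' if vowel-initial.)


'kisuwes': move consonant cluster 'k' to end and add 'ay': 'isuweskay'.

isuweskay


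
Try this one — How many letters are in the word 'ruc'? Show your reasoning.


Spell out 'ruc' and number each letter: r(1), u(2), c(3). Total: 3 letters.

3


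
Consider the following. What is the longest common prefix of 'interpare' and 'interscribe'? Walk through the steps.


Compare from the start: 5 characters match: 'inter'. Mismatch at position 6: 'p' vs 's'.

inter


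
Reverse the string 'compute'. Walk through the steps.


Reverse 'compute' character by character: 'etupmoc'.

etupmoc


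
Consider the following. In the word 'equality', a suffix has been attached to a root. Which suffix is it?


The word 'equality' = 'equal' (root) + '-ity' (suffix). The suffix is '-ity'.

ity


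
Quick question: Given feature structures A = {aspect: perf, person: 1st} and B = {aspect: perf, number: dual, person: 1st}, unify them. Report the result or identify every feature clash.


Compare features:
aspect: A=perf vs B=perf -> unified: perf
number: A=_ vs B=dual -> unified: dual
person: A=1st vs B=1st -> unified: 1st
No clashes found.

Unified: {aspect: perf, number: dual, person: 1st}


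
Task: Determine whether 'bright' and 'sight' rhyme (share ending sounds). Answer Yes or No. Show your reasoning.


Rime (stressed vowel + following sounds) of 'bright': -ight = /aɪt/
Rime of 'sight': -ight = /aɪt/
/aɪt/ and /aɪt/ are the same ending sound, so the words rhyme.

Yes


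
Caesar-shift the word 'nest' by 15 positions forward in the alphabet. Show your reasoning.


Shift each letter by 15: n -> c, e -> t, s -> h, t -> i. Result: 'cthi'.

cthi


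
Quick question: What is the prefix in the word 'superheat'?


The word 'superheat' = 'super' (prefix) + 'heat' (root). The prefix is 'super'.

super


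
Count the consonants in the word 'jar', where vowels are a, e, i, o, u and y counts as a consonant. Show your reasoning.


Consonants in 'jar': j, r = 2 consonants.

2


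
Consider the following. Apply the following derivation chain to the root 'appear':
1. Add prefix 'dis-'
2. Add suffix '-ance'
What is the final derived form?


Step 1: Add prefix 'dis-' to 'appear' = 'disappear'
Step 2: Add suffix '-ance' to 'disappear' = 'disappearance'

disappearance


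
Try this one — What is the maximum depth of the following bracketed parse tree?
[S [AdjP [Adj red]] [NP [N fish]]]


Count bracket nesting levels:
'[' at pos 0: depth = 1
'[' at pos 3: depth = 2
'[' at pos 9: depth = 3
'[' at pos 20: depth = 2
'[' at pos 24: depth = 3
Maximum depth reached: 3

3


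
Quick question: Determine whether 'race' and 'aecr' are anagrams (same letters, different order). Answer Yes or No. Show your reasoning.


Sorted letters of 'race': 'acer'
Sorted letters of 'aecr': 'acer'
They match.

Yes


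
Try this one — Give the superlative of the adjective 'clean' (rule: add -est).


Apply superlative formation (add -est): 'clean' -> 'cleanest'.

cleanest


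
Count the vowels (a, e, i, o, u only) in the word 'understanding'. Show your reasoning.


Vowels in 'understanding': u, e, a, i = 4 vowels.

4


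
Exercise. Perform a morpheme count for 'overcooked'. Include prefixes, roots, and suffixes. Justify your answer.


Decomposition: over- (prefix) + cook (root) + -ed (suffix) = 3 morpheme(s)

3 morphemes


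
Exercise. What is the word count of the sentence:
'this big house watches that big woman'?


Split into words: this | big | house | watches | that | big | woman = 7 words.

7


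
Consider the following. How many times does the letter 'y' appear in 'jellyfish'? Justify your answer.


Letter 'y' in 'jellyfish': found at position(s) 5 = 1 occurrence(s).

1


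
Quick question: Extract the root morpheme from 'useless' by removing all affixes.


Remove suffix '-less' from 'useless' to get root 'use'.

use


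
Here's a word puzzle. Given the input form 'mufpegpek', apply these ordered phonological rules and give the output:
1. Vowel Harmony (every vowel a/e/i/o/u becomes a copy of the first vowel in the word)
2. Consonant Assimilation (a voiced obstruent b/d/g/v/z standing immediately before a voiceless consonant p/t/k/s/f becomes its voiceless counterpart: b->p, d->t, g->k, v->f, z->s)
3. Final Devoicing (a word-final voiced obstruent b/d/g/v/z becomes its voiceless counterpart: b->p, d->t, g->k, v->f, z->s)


Starting form: 'mufpegpek'
Rule 1: Vowel Harmony: all vowels become 'u' (matching first vowel). 'mufpegpek' -> 'mufpugpuk'
Rule 2: Consonant Assimilation: voiced obstruent before voiceless consonant becomes voiceless ('gp' -> 'kp'). 'mufpugpuk' -> 'mufpukpuk'
Rule 3: Final Devoicing: final consonant 'k' is not one of the voiced obstruents b/d/g/v/z. No change.
Final form: 'mufpukpuk'

mufpukpuk


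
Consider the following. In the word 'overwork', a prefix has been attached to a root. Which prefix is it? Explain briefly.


The word 'overwork' = 'over' (prefix) + 'work' (root). The prefix is 'over'.

over


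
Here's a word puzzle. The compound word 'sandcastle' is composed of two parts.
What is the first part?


Split 'sandcastle' into 'sand' + 'castle'. The first part is 'sand'.

sand


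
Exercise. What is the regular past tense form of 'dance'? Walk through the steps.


Apply rule: Add -d (word ends in -e). 'dance' becomes 'danced'.

danced


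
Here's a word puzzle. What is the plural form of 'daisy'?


Apply rule: Change -y to -ies (consonant + y). 'daisy' becomes 'daisies'.

daisies


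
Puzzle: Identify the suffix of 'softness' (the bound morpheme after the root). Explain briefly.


The word 'softness' = 'soft' (root) + '-ness' (suffix). The suffix is '-ness'.

ness


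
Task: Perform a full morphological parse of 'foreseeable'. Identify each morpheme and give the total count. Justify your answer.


Step 1: Identify prefix: 'fore' (meaning: before/front)
Step 2: Identify root: 'see'
Step 3: Identify suffix(es): 'able'
Decomposition: fore- (prefix: before/front) + see (root) + -able (suffix: capable of)
Total morphemes: 3

3 morphemes (fore- (prefix: before/front) + see (root) + -able (suffix: capable of))


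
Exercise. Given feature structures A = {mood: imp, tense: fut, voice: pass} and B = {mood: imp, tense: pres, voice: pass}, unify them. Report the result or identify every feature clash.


Compare features:
mood: A=imp vs B=imp -> unified: imp
tense: A=fut vs B=pres -> CLASH
voice: A=pass vs B=pass -> unified: pass
Clash detected on feature 'tense' (fut vs pres); unification fails.

CLASH on 'tense' (fut vs pres)


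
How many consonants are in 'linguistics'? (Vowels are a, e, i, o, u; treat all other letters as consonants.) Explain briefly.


Consonants in 'linguistics': l, n, g, s, t, c, s = 7 consonants.

7


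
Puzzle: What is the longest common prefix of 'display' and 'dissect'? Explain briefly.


Compare from the start: 3 characters match: 'dis'. Mismatch at position 4: 'p' vs 's'.

dis


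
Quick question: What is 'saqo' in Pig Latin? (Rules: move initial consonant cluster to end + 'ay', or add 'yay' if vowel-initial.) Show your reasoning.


'saqo': move consonant cluster 's' to end and add 'ay': 'aqosay'.

aqosay


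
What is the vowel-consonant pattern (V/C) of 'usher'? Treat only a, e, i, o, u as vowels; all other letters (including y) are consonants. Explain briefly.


Letter mapping: u = V, s = C, h = C, e = V, r = C.

VCCVC


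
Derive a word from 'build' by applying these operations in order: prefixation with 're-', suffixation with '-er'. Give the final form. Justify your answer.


Step 1: Add prefix 're-' to 'build' = 'rebuild'
Step 2: Add suffix '-er' to 'rebuild' = 'rebuilder'

rebuilder


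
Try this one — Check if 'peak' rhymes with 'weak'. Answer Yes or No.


Rime (stressed vowel + following sounds) of 'peak': -eak = /iːk/
Rime of 'weak': -eak = /iːk/
/iːk/ and /iːk/ are the same ending sound, so the words rhyme.

Yes


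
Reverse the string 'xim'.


Reverse 'xim' character by character: 'mix'.

mix


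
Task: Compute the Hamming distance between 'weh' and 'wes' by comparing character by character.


Alignment:
Position 1: 'w' vs 'w' = match
Position 2: 'e' vs 'e' = match
Position 3: 'h' vs 's' = DIFFER
Total differences: 1

1


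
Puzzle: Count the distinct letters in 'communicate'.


Unique letters in 'communicate': {a, c, e, i, m, n, o, t, u} = 9 distinct letters.

9


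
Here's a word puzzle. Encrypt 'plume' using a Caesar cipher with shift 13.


Shift each letter by 13: p -> c, l -> y, u -> h, m -> z, e -> r. Result: 'cyhzr'.

cyhzr


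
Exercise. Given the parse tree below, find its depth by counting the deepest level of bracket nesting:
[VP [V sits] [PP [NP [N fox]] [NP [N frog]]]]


Count bracket nesting levels:
'[' at pos 0: depth = 1
'[' at pos 4: depth = 2
'[' at pos 13: depth = 2
'[' at pos 17: depth = 3
'[' at pos 21: depth = 4
'[' at pos 30: depth = 3
'[' at pos 34: depth = 4
Maximum depth reached: 4

4


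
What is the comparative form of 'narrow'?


Apply comparative formation (add -er): 'narrow' -> 'narrower'.

narrower


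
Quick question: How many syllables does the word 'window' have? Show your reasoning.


Break 'window' into syllables: win-dow -> win | dow = 2 syllables

2 syllables


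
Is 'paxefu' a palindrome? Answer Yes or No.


Forward: 'paxefu'
Reversed: 'ufexap'
They differ.

No


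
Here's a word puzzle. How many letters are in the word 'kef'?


Spell out 'kef' and number each letter: k(1), e(2), f(3). Total: 3 letters.

3


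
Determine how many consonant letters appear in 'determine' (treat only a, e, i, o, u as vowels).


Consonants in 'determine': d, t, r, m, n = 5 consonants.

5


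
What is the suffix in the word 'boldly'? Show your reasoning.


The word 'boldly' = 'bold' (root) + '-ly' (suffix). The suffix is '-ly'.

ly


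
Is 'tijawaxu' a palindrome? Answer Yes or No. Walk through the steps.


Forward: 'tijawaxu'
Reversed: 'uxawajit'
They differ.

No


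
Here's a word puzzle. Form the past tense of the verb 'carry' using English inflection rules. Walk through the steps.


Apply rule: Change -y to -ied. 'carry' becomes 'carried'.

carried


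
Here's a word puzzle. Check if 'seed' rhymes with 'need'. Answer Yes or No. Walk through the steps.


Rime (stressed vowel + following sounds) of 'seed': -eed = /iːd/
Rime of 'need': -eed = /iːd/
/iːd/ and /iːd/ are the same ending sound, so the words rhyme.

Yes


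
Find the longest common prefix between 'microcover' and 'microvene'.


Compare from the start: 5 characters match: 'micro'. Mismatch at position 6: 'c' vs 'v'.

micro


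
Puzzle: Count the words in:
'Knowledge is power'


Split into words: Knowledge | is | power = 3 words.

3


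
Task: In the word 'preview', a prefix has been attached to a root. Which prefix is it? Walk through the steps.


The word 'preview' = 'pre' (prefix) + 'view' (root). The prefix is 'pre'.

pre


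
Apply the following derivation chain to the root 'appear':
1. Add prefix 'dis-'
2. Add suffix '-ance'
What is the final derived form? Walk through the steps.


Step 1: Add prefix 'dis-' to 'appear' = 'disappear'
Step 2: Add suffix '-ance' to 'disappear' = 'disappearance'

disappearance


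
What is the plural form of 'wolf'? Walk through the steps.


Apply rule: Change -f to -ves. 'wolf' becomes 'wolves'.

wolves


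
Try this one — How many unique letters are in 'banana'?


Unique letters in 'banana': {a, b, n} = 3 distinct letters.

3


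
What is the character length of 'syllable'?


Spell out 'syllable' and number each letter: s(1), y(2), l(3), l(4), a(5), b(6), l(7), e(8). Total: 8 letters.

8


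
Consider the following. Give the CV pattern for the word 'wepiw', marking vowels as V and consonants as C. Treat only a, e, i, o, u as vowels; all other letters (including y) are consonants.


Letter mapping: w = C, e = V, p = C, i = V, w = C.

CVCVC


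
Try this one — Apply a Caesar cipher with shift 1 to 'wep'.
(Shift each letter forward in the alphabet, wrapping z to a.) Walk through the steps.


Shift each letter by 1: w -> x, e -> f, p -> q. Result: 'xfq'.

xfq


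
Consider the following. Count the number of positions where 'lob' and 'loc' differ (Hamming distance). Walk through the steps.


Alignment:
Position 1: 'l' vs 'l' = match
Position 2: 'o' vs 'o' = match
Position 3: 'b' vs 'c' = DIFFER
Total differences: 1

1


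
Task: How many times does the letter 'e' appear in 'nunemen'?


Letter 'e' in 'nunemen': found at position(s) 4, 6 = 2 occurrence(s).

2


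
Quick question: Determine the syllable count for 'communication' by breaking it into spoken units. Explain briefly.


Break 'communication' into syllables: com-mu-ni-ca-tion -> com | mu | ni | ca | tion = 5 syllables

5 syllables


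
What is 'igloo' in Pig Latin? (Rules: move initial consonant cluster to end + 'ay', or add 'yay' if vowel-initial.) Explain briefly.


'igloo' starts with a vowel, so add 'yay': 'iglooyay'.

iglooyay


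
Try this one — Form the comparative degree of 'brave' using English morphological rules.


Apply comparative formation (ends in e: add -r): 'brave' -> 'braver'.

braver


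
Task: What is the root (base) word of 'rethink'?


Remove prefix 're' from 'rethink' to get root 'think'.

think


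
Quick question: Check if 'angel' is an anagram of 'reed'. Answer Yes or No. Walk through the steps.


Sorted letters of 'angel': 'aegln'
Sorted letters of 'reed': 'deer'
They do not match.

No


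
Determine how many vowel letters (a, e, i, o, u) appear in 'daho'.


Vowels in 'daho': a, o = 2 vowels.

2


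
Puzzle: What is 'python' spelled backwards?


Reverse 'python' character by character: 'nohtyp'.

nohtyp


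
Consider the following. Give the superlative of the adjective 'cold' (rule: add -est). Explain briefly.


Apply superlative formation (add -est): 'cold' -> 'coldest'.

coldest


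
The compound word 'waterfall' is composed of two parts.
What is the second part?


Split 'waterfall' into 'water' + 'fall'. The second part is 'fall'.

fall


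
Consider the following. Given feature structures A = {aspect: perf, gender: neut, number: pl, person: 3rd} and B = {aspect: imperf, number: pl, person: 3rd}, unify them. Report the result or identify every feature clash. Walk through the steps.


Compare features:
aspect: A=perf vs B=imperf -> CLASH
gender: A=neut vs B=_ -> unified: neut
number: A=pl vs B=pl -> unified: pl
person: A=3rd vs B=3rd -> unified: 3rd
Clash detected on feature 'aspect' (perf vs imperf); unification fails.

CLASH on 'aspect' (perf vs imperf)


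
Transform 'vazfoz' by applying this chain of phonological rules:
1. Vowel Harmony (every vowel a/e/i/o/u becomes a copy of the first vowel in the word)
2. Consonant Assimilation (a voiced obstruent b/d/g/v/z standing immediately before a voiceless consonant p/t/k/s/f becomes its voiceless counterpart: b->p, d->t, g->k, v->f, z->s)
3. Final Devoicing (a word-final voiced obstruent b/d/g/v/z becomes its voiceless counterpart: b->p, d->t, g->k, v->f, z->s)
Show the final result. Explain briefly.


Starting form: 'vazfoz'
Rule 1: Vowel Harmony: all vowels become 'a' (matching first vowel). 'vazfoz' -> 'vazfaz'
Rule 2: Consonant Assimilation: voiced obstruent before voiceless consonant becomes voiceless ('zf' -> 'sf'). 'vazfaz' -> 'vasfaz'
Rule 3: Final Devoicing: word-final voiced obstruent 'z' becomes voiceless 's'. 'vasfaz' -> 'vasfas'
Final form: 'vasfas'

vasfas


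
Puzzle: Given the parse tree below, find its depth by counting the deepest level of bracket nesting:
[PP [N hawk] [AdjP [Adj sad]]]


Count bracket nesting levels:
'[' at pos 0: depth = 1
'[' at pos 4: depth = 2
'[' at pos 13: depth = 2
'[' at pos 19: depth = 3
Maximum depth reached: 3

3


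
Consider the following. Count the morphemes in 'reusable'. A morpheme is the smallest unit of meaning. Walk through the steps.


Decomposition: re- (prefix) + use (root) + -able (suffix) = 3 morpheme(s)

3 morphemes


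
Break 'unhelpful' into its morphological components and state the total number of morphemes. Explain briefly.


Step 1: Identify prefix: 'un' (meaning: not/reverse)
Step 2: Identify root: 'help'
Step 3: Identify suffix(es): 'ful'
Decomposition: un- (prefix: not/reverse) + help (root) + -ful (suffix: full of)
Total morphemes: 3

3 morphemes (un- (prefix: not/reverse) + help (root) + -ful (suffix: full of))


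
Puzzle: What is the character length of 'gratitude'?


Spell out 'gratitude' and number each letter: g(1), r(2), a(3), t(4), i(5), t(6), u(7), d(8), e(9). Total: 9 letters.

9


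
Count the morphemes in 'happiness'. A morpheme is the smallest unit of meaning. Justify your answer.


Decomposition: happy (root) + -ness (suffix) = 2 morpheme(s)

2 morphemes


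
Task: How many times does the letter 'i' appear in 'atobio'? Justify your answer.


Letter 'i' in 'atobio': found at position(s) 5 = 1 occurrence(s).

1


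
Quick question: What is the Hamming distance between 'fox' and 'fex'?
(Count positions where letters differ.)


Alignment:
Position 1: 'f' vs 'f' = match
Position 2: 'o' vs 'e' = DIFFER
Position 3: 'x' vs 'x' = match
Total differences: 1

1


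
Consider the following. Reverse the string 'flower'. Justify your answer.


Reverse 'flower' character by character: 'rewolf'.

rewolf


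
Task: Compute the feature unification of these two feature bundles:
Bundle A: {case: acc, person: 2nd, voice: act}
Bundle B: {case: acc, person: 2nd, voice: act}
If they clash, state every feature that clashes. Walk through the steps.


Compare features:
case: A=acc vs B=acc -> unified: acc
person: A=2nd vs B=2nd -> unified: 2nd
voice: A=act vs B=act -> unified: act
No clashes found.

Unified: {case: acc, person: 2nd, voice: act}


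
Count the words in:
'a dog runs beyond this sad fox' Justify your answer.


Split into words: a | dog | runs | beyond | this | sad | fox = 7 words.

7


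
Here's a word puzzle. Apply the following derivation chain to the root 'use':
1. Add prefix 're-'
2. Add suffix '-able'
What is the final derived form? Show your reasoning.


Step 1: Add prefix 're-' to 'use' = 'reuse'
Step 2: Add suffix '-able' to 'reuse' = 'reusable'

reusable


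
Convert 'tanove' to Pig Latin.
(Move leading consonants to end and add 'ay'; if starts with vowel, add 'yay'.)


'tanove': move consonant cluster 't' to end and add 'ay': 'anovetay'.

anovetay


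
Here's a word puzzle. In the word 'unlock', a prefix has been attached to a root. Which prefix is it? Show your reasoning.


The word 'unlock' = 'un' (prefix) + 'lock' (root). The prefix is 'un'.

un


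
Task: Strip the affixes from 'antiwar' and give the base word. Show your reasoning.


Remove prefix 'anti' from 'antiwar' to get root 'war'.

war


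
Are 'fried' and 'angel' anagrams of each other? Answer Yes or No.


Sorted letters of 'fried': 'defir'
Sorted letters of 'angel': 'aegln'
They do not match.

No


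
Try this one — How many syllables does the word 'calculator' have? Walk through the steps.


Break 'calculator' into syllables: cal-cu-la-tor -> cal | cu | la | tor = 4 syllables

4 syllables


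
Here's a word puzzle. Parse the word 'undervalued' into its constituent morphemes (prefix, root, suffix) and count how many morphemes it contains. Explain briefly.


Step 1: Identify prefix: 'under' (meaning: beneath/insufficient)
Step 2: Identify root: 'value'
Step 3: Identify suffix(es): 'ed'
Decomposition: under- (prefix: beneath/insufficient) + value (root) + -ed (suffix: past)
Total morphemes: 3

3 morphemes (under- (prefix: beneath/insufficient) + value (root) + -ed (suffix: past))


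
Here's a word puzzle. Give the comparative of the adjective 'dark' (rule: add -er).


Apply comparative formation (add -er): 'dark' -> 'darker'.

darker


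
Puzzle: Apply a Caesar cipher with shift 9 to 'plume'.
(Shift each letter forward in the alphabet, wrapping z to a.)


Shift each letter by 9: p -> y, l -> u, u -> d, m -> v, e -> n. Result: 'yudvn'.

yudvn


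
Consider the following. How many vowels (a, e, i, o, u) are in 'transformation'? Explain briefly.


Vowels in 'transformation': a, o, a, i, o = 5 vowels.

5


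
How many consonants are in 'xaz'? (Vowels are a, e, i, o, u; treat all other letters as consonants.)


Consonants in 'xaz': x, z = 2 consonants.

2


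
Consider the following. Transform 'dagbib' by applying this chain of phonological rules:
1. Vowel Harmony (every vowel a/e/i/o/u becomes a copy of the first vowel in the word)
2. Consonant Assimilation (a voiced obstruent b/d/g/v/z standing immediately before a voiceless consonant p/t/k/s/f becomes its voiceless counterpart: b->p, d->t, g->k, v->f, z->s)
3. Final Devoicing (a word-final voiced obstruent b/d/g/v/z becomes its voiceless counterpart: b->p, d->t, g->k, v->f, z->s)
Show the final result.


Starting form: 'dagbib'
Rule 1: Vowel Harmony: all vowels become 'a' (matching first vowel). 'dagbib' -> 'dagbab'
Rule 2: Consonant Assimilation: no voiced obstruent (b/d/g/v/z) stands immediately before a voiceless consonant (p/t/k/s/f). No change.
Rule 3: Final Devoicing: word-final voiced obstruent 'b' becomes voiceless 'p'. 'dagbab' -> 'dagbap'
Final form: 'dagbap'

dagbap


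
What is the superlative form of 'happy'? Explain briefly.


Apply superlative formation (consonant + y: change y to i, add -est): 'happy' -> 'happiest'.

happiest


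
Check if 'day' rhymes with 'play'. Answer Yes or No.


Rime (stressed vowel + following sounds) of 'day': -ay = /eɪ/
Rime of 'play': -ay = /eɪ/
/eɪ/ and /eɪ/ are the same ending sound, so the words rhyme.

Yes


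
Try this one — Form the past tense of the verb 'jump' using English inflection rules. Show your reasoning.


Apply rule: Add -ed. 'jump' becomes 'jumped'.

jumped


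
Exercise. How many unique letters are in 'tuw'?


Unique letters in 'tuw': {t, u, w} = 3 distinct letters.

3


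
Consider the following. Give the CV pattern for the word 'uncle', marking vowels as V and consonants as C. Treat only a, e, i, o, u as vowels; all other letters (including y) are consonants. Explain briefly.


Letter mapping: u = V, n = C, c = C, l = C, e = V.

VCCCV


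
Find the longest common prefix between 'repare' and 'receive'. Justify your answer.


Compare from the start: 2 characters match: 're'. Mismatch at position 3: 'p' vs 'c'.

re


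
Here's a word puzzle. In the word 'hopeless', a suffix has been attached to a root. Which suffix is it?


The word 'hopeless' = 'hope' (root) + '-less' (suffix). The suffix is '-less'.

less


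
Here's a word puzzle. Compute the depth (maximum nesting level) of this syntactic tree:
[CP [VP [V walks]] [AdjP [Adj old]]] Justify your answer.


Count bracket nesting levels:
'[' at pos 0: depth = 1
'[' at pos 4: depth = 2
'[' at pos 8: depth = 3
'[' at pos 19: depth = 2
'[' at pos 25: depth = 3
Maximum depth reached: 3

3


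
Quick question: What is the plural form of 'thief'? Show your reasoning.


Apply rule: Change -f to -ves. 'thief' becomes 'thieves'.

thieves


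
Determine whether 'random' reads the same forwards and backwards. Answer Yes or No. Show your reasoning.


Forward: 'random'
Reversed: 'modnar'
They differ.

No


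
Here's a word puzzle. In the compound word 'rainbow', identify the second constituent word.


Split 'rainbow' into 'rain' + 'bow'. The second part is 'bow'.

bow


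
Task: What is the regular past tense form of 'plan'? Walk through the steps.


Apply rule: Double final consonant and add -ed. 'plan' becomes 'planned'.

planned


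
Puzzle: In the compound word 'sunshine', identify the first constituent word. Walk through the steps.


Split 'sunshine' into 'sun' + 'shine'. The first part is 'sun'.

sun


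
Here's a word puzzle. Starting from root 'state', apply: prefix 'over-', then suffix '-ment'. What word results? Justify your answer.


Step 1: Add prefix 'over-' to 'state' = 'overstate'
Step 2: Add suffix '-ment' to 'overstate' = 'overstatement'

overstatement


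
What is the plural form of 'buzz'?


Apply rule: Add -es (sibilant/fricative ending). 'buzz' becomes 'buzzes'.

buzzes


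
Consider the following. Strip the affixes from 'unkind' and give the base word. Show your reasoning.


Remove prefix 'un' from 'unkind' to get root 'kind'.

kind


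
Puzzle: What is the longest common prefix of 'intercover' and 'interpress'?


Compare from the start: 5 characters match: 'inter'. Mismatch at position 6: 'c' vs 'p'.

inter


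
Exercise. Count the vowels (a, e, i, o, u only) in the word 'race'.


Vowels in 'race': a, e = 2 vowels.

2


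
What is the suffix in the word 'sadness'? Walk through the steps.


The word 'sadness' = 'sad' (root) + '-ness' (suffix). The suffix is '-ness'.

ness


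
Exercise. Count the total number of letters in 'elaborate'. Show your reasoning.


Spell out 'elaborate' and number each letter: e(1), l(2), a(3), b(4), o(5), r(6), a(7), t(8), e(9). Total: 9 letters.

9


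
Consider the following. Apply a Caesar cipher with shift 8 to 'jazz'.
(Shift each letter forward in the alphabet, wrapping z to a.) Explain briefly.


Shift each letter by 8: j -> r, a -> i, z -> h, z -> h. Result: 'rihh'.

rihh


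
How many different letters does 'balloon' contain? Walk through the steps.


Unique letters in 'balloon': {a, b, l, n, o} = 5 distinct letters.

5


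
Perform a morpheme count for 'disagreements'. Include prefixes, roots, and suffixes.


Decomposition: dis- (prefix) + agree (root) + -ment (suffix) + -s (plural) = 4 morpheme(s)

4 morphemes


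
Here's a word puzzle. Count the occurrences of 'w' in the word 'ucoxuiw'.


Letter 'w' in 'ucoxuiw': found at position(s) 7 = 1 occurrence(s).

1


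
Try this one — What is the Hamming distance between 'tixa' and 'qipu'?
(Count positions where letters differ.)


Alignment:
Position 1: 't' vs 'q' = DIFFER
Position 2: 'i' vs 'i' = match
Position 3: 'x' vs 'p' = DIFFER
Position 4: 'a' vs 'u' = DIFFER
Total differences: 3

3


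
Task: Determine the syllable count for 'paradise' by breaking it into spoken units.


Break 'paradise' into syllables: par-a-dise -> par | a | dise = 3 syllables

3 syllables


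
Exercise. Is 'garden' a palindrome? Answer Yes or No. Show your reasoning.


Forward: 'garden'
Reversed: 'nedrag'
They differ.

No


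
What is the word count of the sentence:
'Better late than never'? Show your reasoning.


Split into words: Better | late | than | never = 4 words.

4


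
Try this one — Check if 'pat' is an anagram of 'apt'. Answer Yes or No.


Sorted letters of 'pat': 'apt'
Sorted letters of 'apt': 'apt'
They match.

Yes


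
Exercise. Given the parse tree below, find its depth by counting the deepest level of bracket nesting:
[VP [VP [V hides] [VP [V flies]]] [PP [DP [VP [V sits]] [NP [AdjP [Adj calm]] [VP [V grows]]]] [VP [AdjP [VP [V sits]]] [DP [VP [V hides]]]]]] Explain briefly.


Count bracket nesting levels:
'[' at pos 0: depth = 1
'[' at pos 4: depth = 2
'[' at pos 8: depth = 3
'[' at pos 18: depth = 3
'[' at pos 22: depth = 4
'[' at pos 34: depth = 2
'[' at pos 38: depth = 3
'[' at pos 42: depth = 4
'[' at pos 46: depth = 5
'[' at pos 56: depth = 4
'[' at pos 60: depth = 5
'[' at pos 66: depth = 6
'[' at pos 78: depth = 5
'[' at pos 82: depth = 6
'[' at pos 95: depth = 3
'[' at pos 99: depth = 4
'[' at pos 105: depth = 5
'[' at pos 109: depth = 6
'[' at pos 120: depth = 4
'[' at pos 124: depth = 5
'[' at pos 128: depth = 6
Maximum depth reached: 6

6


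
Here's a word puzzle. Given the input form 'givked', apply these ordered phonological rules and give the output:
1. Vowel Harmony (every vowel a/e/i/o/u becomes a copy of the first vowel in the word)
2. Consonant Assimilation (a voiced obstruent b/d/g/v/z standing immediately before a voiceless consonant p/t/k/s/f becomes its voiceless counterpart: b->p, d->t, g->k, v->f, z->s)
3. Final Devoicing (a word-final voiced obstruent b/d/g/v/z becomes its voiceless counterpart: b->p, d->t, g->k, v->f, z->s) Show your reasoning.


Starting form: 'givked'
Rule 1: Vowel Harmony: all vowels become 'i' (matching first vowel). 'givked' -> 'givkid'
Rule 2: Consonant Assimilation: voiced obstruent before voiceless consonant becomes voiceless ('vk' -> 'fk'). 'givkid' -> 'gifkid'
Rule 3: Final Devoicing: word-final voiced obstruent 'd' becomes voiceless 't'. 'gifkid' -> 'gifkit'
Final form: 'gifkit'

gifkit


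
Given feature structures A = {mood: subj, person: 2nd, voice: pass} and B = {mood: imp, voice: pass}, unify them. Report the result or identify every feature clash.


Compare features:
mood: A=subj vs B=imp -> CLASH
person: A=2nd vs B=_ -> unified: 2nd
voice: A=pass vs B=pass -> unified: pass
Clash detected on feature 'mood' (subj vs imp); unification fails.

CLASH on 'mood' (subj vs imp)


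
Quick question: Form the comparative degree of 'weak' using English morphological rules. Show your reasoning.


Apply comparative formation (add -er): 'weak' -> 'weaker'.

weaker


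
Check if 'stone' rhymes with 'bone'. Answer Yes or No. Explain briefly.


Rime (stressed vowel + following sounds) of 'stone': -one = /oʊn/
Rime of 'bone': -one = /oʊn/
/oʊn/ and /oʊn/ are the same ending sound, so the words rhyme.

Yes


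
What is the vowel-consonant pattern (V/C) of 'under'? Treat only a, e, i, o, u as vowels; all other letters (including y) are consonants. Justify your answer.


Letter mapping: u = V, n = C, d = C, e = V, r = C.

VCCVC


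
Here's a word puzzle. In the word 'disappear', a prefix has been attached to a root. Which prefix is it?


The word 'disappear' = 'dis' (prefix) + 'appear' (root). The prefix is 'dis'.

dis


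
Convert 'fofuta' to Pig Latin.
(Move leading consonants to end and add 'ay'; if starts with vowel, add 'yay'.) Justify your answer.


'fofuta': move consonant cluster 'f' to end and add 'ay': 'ofutafay'.

ofutafay


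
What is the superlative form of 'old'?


Apply superlative formation (add -est): 'old' -> 'oldest'.

oldest


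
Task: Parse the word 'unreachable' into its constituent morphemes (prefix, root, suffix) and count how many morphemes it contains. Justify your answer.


Step 1: Identify prefix: 'un' (meaning: not/reverse)
Step 2: Identify root: 'reach'
Step 3: Identify suffix(es): 'able'
Decomposition: un- (prefix: not/reverse) + reach (root) + -able (suffix: capable of)
Total morphemes: 3

3 morphemes (un- (prefix: not/reverse) + reach (root) + -able (suffix: capable of))


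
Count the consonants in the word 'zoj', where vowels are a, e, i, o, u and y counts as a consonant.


Consonants in 'zoj': z, j = 2 consonants.

2


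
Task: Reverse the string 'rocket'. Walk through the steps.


Reverse 'rocket' character by character: 'tekcor'.

tekcor


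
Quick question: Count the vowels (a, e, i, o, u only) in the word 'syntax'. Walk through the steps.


Vowels in 'syntax': a = 1 vowels.

1


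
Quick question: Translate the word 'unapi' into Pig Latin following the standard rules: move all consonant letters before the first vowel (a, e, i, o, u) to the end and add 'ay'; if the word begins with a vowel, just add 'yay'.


'unapi' starts with a vowel, so add 'yay': 'unapiyay'.

unapiyay


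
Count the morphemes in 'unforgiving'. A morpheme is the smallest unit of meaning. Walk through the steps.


Decomposition: un- (prefix) + forgive (root) + -ing (suffix) = 3 morpheme(s)

3 morphemes


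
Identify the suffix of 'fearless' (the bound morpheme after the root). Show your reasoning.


The word 'fearless' = 'fear' (root) + '-less' (suffix). The suffix is '-less'.

less


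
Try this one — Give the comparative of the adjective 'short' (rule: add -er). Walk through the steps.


Apply comparative formation (add -er): 'short' -> 'shorter'.

shorter


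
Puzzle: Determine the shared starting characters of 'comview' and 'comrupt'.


Compare from the start: 3 characters match: 'com'. Mismatch at position 4: 'v' vs 'r'.

com


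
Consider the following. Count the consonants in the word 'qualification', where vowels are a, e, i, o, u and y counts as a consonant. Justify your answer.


Consonants in 'qualification': q, l, f, c, t, n = 6 consonants.

6


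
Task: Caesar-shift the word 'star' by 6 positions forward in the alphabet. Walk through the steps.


Shift each letter by 6: s -> y, t -> z, a -> g, r -> x. Result: 'yzgx'.

yzgx


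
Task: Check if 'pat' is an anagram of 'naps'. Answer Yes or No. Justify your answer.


Sorted letters of 'pat': 'apt'
Sorted letters of 'naps': 'anps'
They do not match.

No


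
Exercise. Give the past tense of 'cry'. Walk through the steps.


Apply rule: Change -y to -ied. 'cry' becomes 'cried'.

cried


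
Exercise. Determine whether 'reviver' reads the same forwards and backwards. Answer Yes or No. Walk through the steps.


Forward: 'reviver'
Reversed: 'reviver'
They are identical.

Yes


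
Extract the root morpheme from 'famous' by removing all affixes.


Remove suffix '-ous' from 'famous' to get root 'fame'.

fame


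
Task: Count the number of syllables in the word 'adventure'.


Break 'adventure' into syllables: ad-ven-ture -> ad | ven | ture = 3 syllables

3 syllables


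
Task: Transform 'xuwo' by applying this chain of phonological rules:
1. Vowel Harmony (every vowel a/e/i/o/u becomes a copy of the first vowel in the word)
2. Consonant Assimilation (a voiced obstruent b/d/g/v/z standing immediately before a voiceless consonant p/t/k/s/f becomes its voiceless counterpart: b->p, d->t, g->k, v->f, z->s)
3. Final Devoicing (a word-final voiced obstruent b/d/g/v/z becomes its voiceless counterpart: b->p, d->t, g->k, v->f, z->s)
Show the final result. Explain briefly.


Starting form: 'xuwo'
Rule 1: Vowel Harmony: all vowels become 'u' (matching first vowel). 'xuwo' -> 'xuwu'
Rule 2: Consonant Assimilation: no voiced obstruent (b/d/g/v/z) stands immediately before a voiceless consonant (p/t/k/s/f). No change.
Rule 3: Final Devoicing: the word ends in the vowel 'u', not a consonant. No change.
Final form: 'xuwu'

xuwu


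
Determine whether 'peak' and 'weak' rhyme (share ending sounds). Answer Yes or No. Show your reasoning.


Rime (stressed vowel + following sounds) of 'peak': -eak = /iːk/
Rime of 'weak': -eak = /iːk/
/iːk/ and /iːk/ are the same ending sound, so the words rhyme.

Yes


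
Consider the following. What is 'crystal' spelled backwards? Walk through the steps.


Reverse 'crystal' character by character: 'latsyrc'.

latsyrc


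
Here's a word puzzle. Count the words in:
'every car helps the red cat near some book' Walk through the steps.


Split into words: every | car | helps | the | red | cat | near | some | book = 9 words.

9


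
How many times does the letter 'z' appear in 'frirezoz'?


Letter 'z' in 'frirezoz': found at position(s) 6, 8 = 2 occurrence(s).

2


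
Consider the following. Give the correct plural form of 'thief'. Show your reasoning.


Apply rule: Change -f to -ves. 'thief' becomes 'thieves'.

thieves


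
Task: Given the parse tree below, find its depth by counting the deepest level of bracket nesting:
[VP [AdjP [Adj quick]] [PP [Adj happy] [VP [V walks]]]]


Count bracket nesting levels:
'[' at pos 0: depth = 1
'[' at pos 4: depth = 2
'[' at pos 10: depth = 3
'[' at pos 23: depth = 2
'[' at pos 27: depth = 3
'[' at pos 39: depth = 3
'[' at pos 43: depth = 4
Maximum depth reached: 4

4
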